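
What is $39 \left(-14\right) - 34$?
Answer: $-580$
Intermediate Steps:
$39 \left(-14\right) - 34 = -546 - 34 = -580$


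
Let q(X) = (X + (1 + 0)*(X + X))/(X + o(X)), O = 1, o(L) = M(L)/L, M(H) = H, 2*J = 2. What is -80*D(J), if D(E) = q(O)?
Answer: -120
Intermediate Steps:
J = 1 (J = (½)*2 = 1)
o(L) = 1 (o(L) = L/L = 1)
q(X) = 3*X/(1 + X) (q(X) = (X + (1 + 0)*(X + X))/(X + 1) = (X + 1*(2*X))/(1 + X) = (X + 2*X)/(1 + X) = (3*X)/(1 + X) = 3*X/(1 + X))
D(E) = 3/2 (D(E) = 3*1/(1 + 1) = 3*1/2 = 3*1*(½) = 3/2)
-80*D(J) = -80*3/2 = -120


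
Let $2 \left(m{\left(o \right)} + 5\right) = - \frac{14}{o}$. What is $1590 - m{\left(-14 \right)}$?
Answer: $\frac{3189}{2} \approx 1594.5$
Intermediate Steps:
$m{\left(o \right)} = -5 - \frac{7}{o}$ ($m{\left(o \right)} = -5 + \frac{\left(-14\right) \frac{1}{o}}{2} = -5 - \frac{7}{o}$)
$1590 - m{\left(-14 \right)} = 1590 - \left(-5 - \frac{7}{-14}\right) = 1590 - \left(-5 - - \frac{1}{2}\right) = 1590 - \left(-5 + \frac{1}{2}\right) = 1590 - - \frac{9}{2} = 1590 + \frac{9}{2} = \frac{3189}{2}$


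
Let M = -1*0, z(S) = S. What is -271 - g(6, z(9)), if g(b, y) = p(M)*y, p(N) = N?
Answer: -271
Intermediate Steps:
M = 0
g(b, y) = 0 (g(b, y) = 0*y = 0)
-271 - g(6, z(9)) = -271 - 1*0 = -271 + 0 = -271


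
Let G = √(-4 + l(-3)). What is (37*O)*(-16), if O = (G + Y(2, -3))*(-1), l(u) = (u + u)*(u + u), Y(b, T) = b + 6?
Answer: 4736 + 2368*√2 ≈ 8084.9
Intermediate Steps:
Y(b, T) = 6 + b
l(u) = 4*u² (l(u) = (2*u)*(2*u) = 4*u²)
G = 4*√2 (G = √(-4 + 4*(-3)²) = √(-4 + 4*9) = √(-4 + 36) = √32 = 4*√2 ≈ 5.6569)
O = -8 - 4*√2 (O = (4*√2 + (6 + 2))*(-1) = (4*√2 + 8)*(-1) = (8 + 4*√2)*(-1) = -8 - 4*√2 ≈ -13.657)
(37*O)*(-16) = (37*(-8 - 4*√2))*(-16) = (-296 - 148*√2)*(-16) = 4736 + 2368*√2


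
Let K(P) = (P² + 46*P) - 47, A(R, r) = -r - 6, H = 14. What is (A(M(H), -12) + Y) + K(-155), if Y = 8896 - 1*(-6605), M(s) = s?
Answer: 32355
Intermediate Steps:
Y = 15501 (Y = 8896 + 6605 = 15501)
A(R, r) = -6 - r
K(P) = -47 + P² + 46*P
(A(M(H), -12) + Y) + K(-155) = ((-6 - 1*(-12)) + 15501) + (-47 + (-155)² + 46*(-155)) = ((-6 + 12) + 15501) + (-47 + 24025 - 7130) = (6 + 15501) + 16848 = 15507 + 16848 = 32355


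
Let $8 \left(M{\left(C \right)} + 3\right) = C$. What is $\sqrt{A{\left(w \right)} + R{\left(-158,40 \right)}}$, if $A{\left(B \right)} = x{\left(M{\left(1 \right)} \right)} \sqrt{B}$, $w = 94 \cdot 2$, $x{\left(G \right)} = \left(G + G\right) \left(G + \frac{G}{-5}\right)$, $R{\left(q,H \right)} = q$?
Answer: $\frac{\sqrt{-15800 + 2645 \sqrt{47}}}{10} \approx 4.8303$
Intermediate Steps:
$M{\left(C \right)} = -3 + \frac{C}{8}$
$x{\left(G \right)} = \frac{8 G^{2}}{5}$ ($x{\left(G \right)} = 2 G \left(G + G \left(- \frac{1}{5}\right)\right) = 2 G \left(G - \frac{G}{5}\right) = 2 G \frac{4 G}{5} = \frac{8 G^{2}}{5}$)
$w = 188$
$A{\left(B \right)} = \frac{529 \sqrt{B}}{40}$ ($A{\left(B \right)} = \frac{8 \left(-3 + \frac{1}{8} \cdot 1\right)^{2}}{5} \sqrt{B} = \frac{8 \left(-3 + \frac{1}{8}\right)^{2}}{5} \sqrt{B} = \frac{8 \left(- \frac{23}{8}\right)^{2}}{5} \sqrt{B} = \frac{8}{5} \cdot \frac{529}{64} \sqrt{B} = \frac{529 \sqrt{B}}{40}$)
$\sqrt{A{\left(w \right)} + R{\left(-158,40 \right)}} = \sqrt{\frac{529 \sqrt{188}}{40} - 158} = \sqrt{\frac{529 \cdot 2 \sqrt{47}}{40} - 158} = \sqrt{\frac{529 \sqrt{47}}{20} - 158} = \sqrt{-158 + \frac{529 \sqrt{47}}{20}}$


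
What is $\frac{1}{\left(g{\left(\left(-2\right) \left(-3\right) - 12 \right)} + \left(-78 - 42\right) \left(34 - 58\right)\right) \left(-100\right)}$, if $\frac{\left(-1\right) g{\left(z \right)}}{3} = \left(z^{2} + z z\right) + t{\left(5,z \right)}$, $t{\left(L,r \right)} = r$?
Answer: $- \frac{1}{268200} \approx -3.7286 \cdot 10^{-6}$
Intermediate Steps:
$g{\left(z \right)} = - 6 z^{2} - 3 z$ ($g{\left(z \right)} = - 3 \left(\left(z^{2} + z z\right) + z\right) = - 3 \left(\left(z^{2} + z^{2}\right) + z\right) = - 3 \left(2 z^{2} + z\right) = - 3 \left(z + 2 z^{2}\right) = - 6 z^{2} - 3 z$)
$\frac{1}{\left(g{\left(\left(-2\right) \left(-3\right) - 12 \right)} + \left(-78 - 42\right) \left(34 - 58\right)\right) \left(-100\right)} = \frac{1}{\left(3 \left(\left(-2\right) \left(-3\right) - 12\right) \left(-1 - 2 \left(\left(-2\right) \left(-3\right) - 12\right)\right) + \left(-78 - 42\right) \left(34 - 58\right)\right) \left(-100\right)} = \frac{1}{\left(3 \left(6 - 12\right) \left(-1 - 2 \left(6 - 12\right)\right) - -2880\right) \left(-100\right)} = \frac{1}{\left(3 \left(-6\right) \left(-1 - -12\right) + 2880\right) \left(-100\right)} = \frac{1}{\left(3 \left(-6\right) \left(-1 + 12\right) + 2880\right) \left(-100\right)} = \frac{1}{\left(3 \left(-6\right) 11 + 2880\right) \left(-100\right)} = \frac{1}{\left(-198 + 2880\right) \left(-100\right)} = \frac{1}{2682 \left(-100\right)} = \frac{1}{-268200} = - \frac{1}{268200}$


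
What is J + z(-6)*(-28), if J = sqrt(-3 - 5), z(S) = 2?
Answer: -56 + 2*I*sqrt(2) ≈ -56.0 + 2.8284*I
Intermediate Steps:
J = 2*I*sqrt(2) (J = sqrt(-8) = 2*I*sqrt(2) ≈ 2.8284*I)
J + z(-6)*(-28) = 2*I*sqrt(2) + 2*(-28) = 2*I*sqrt(2) - 56 = -56 + 2*I*sqrt(2)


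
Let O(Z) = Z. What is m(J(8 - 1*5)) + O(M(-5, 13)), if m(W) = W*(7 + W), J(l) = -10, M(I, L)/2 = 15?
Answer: 60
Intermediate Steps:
M(I, L) = 30 (M(I, L) = 2*15 = 30)
m(J(8 - 1*5)) + O(M(-5, 13)) = -10*(7 - 10) + 30 = -10*(-3) + 30 = 30 + 30 = 60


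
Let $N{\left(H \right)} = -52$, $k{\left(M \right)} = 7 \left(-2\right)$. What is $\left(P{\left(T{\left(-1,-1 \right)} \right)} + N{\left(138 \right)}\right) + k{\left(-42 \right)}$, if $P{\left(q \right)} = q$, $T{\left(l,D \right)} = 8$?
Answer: $-58$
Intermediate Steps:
$k{\left(M \right)} = -14$
$\left(P{\left(T{\left(-1,-1 \right)} \right)} + N{\left(138 \right)}\right) + k{\left(-42 \right)} = \left(8 - 52\right) - 14 = -44 - 14 = -58$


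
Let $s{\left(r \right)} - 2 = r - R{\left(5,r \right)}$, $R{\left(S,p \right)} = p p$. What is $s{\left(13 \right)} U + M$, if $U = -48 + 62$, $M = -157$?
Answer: $-2313$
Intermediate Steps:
$R{\left(S,p \right)} = p^{2}$
$U = 14$
$s{\left(r \right)} = 2 + r - r^{2}$ ($s{\left(r \right)} = 2 - \left(r^{2} - r\right) = 2 + r - r^{2}$)
$s{\left(13 \right)} U + M = \left(2 + 13 - 13^{2}\right) 14 - 157 = \left(2 + 13 - 169\right) 14 - 157 = \left(-154\right) 14 - 157 = -2156 - 157 = -2313$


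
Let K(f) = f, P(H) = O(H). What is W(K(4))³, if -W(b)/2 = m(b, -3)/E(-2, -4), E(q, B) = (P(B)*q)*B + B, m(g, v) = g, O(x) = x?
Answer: 8/729 ≈ 0.010974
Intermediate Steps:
P(H) = H
E(q, B) = B + q*B² (E(q, B) = (B*q)*B + B = q*B² + B = B + q*B²)
W(b) = b/18 (W(b) = -2*b/((-4*(1 - 4*(-2)))) = -2*b/((-4*(1 + 8))) = -2*b/((-4*9)) = -2*b/(-36) = -2*b*(-1)/36 = -(-1)*b/18 = b/18)
W(K(4))³ = ((1/18)*4)³ = (2/9)³ = 8/729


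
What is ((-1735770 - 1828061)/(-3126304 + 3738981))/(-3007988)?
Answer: 3563831/1842925063876 ≈ 1.9338e-6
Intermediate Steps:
((-1735770 - 1828061)/(-3126304 + 3738981))/(-3007988) = -3563831/612677*(-1/3007988) = 3563831/1842925063876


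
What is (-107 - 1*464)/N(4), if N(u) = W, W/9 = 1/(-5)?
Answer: 2855/9 ≈ 317.22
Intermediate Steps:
W = -9/5 (W = 9/(-5) = 9*(-⅕) = -9/5 ≈ -1.8000)
N(u) = -9/5
(-107 - 1*464)/N(4) = (-107 - 1*464)/(-9/5) = (-107 - 464)*(-5/9) = -571*(-5/9) = 2855/9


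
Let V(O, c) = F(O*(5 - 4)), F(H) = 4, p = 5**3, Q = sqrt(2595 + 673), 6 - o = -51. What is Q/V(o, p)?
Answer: sqrt(817)/2 ≈ 14.292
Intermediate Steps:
o = 57 (o = 6 - 1*(-51) = 6 + 51 = 57)
Q = 2*sqrt(817) (Q = sqrt(3268) = 2*sqrt(817) ≈ 57.166)
p = 125
V(O, c) = 4
Q/V(o, p) = (2*sqrt(817))/4 = (2*sqrt(817))*(1/4) = sqrt(817)/2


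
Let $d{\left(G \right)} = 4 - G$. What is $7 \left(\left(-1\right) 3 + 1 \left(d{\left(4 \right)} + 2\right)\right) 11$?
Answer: $-77$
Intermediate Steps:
$7 \left(\left(-1\right) 3 + 1 \left(d{\left(4 \right)} + 2\right)\right) 11 = 7 \left(\left(-1\right) 3 + 1 \left(\left(4 - 4\right) + 2\right)\right) 11 = 7 \left(-3 + 1 \left(\left(4 - 4\right) + 2\right)\right) 11 = 7 \left(-3 + 1 \left(0 + 2\right)\right) 11 = 7 \left(-3 + 1 \cdot 2\right) 11 = 7 \left(-3 + 2\right) 11 = 7 \left(-1\right) 11 = \left(-7\right) 11 = -77$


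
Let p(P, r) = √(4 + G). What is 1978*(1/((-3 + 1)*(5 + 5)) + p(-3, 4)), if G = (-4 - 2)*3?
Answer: -989/10 + 1978*I*√14 ≈ -98.9 + 7401.0*I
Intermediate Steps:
G = -18 (G = -6*3 = -18)
p(P, r) = I*√14 (p(P, r) = √(4 - 18) = √(-14) = I*√14)
1978*(1/((-3 + 1)*(5 + 5)) + p(-3, 4)) = 1978*(1/((-3 + 1)*(5 + 5)) + I*√14) = 1978*(1/(-2*10) + I*√14) = 1978*(-½*⅒ + I*√14) = 1978*(-1/20 + I*√14) = -989/10 + 1978*I*√14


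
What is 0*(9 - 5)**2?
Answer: 0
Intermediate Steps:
0*(9 - 5)**2 = 0*4**2 = 0*16 = 0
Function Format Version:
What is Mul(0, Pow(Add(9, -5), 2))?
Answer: 0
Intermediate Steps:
Mul(0, Pow(Add(9, -5), 2)) = Mul(0, Pow(4, 2)) = Mul(0, 16) = 0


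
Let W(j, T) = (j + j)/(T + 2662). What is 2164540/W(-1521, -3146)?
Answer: 523818680/1521 ≈ 3.4439e+5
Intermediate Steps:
W(j, T) = 2*j/(2662 + T) (W(j, T) = (2*j)/(2662 + T) = 2*j/(2662 + T))
2164540/W(-1521, -3146) = 2164540/((2*(-1521)/(2662 - 3146))) = 2164540/((2*(-1521)/(-484))) = 2164540/((2*(-1521)*(-1/484))) = 2164540/(1521/242) = 2164540*(242/1521) = 523818680/1521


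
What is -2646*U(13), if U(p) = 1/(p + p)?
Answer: -1323/13 ≈ -101.77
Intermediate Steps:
U(p) = 1/(2*p)
-2646*U(13) = -1323/13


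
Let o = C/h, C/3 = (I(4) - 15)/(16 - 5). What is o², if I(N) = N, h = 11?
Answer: 9/121 ≈ 0.074380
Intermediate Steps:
C = -3 (C = 3*((4 - 15)/(16 - 5)) = 3*(-11/11) = 3*(-11*1/11) = 3*(-1) = -3)
o = -3/11 ≈ -0.27273
o² = (-3/11)² = 9/121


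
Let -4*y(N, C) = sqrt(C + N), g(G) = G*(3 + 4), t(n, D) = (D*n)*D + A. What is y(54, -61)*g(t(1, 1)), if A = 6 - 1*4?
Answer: -21*I*sqrt(7)/4 ≈ -13.89*I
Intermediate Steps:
A = 2 (A = 6 - 4 = 2)
t(n, D) = 2 + n*D**2 (t(n, D) = (D*n)*D + 2 = n*D**2 + 2 = 2 + n*D**2)
g(G) = 7*G (g(G) = G*7 = 7*G)
y(N, C) = -sqrt(C + N)/4
y(54, -61)*g(t(1, 1)) = (-sqrt(-61 + 54)/4)*(7*(2 + 1*1**2)) = (-I*sqrt(7)/4)*(7*(2 + 1*1)) = (-I*sqrt(7)/4)*(7*(2 + 1)) = (-I*sqrt(7)/4)*(7*3) = -I*sqrt(7)/4*21 = -21*I*sqrt(7)/4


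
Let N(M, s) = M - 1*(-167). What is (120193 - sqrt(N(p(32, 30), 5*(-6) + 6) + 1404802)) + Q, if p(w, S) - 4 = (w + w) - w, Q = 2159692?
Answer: 2279885 - sqrt(1405005) ≈ 2.2787e+6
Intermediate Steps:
p(w, S) = 4 + w (p(w, S) = 4 + ((w + w) - w) = 4 + (2*w - w) = 4 + w)
N(M, s) = 167 + M (N(M, s) = M + 167 = 167 + M)
(120193 - sqrt(N(p(32, 30), 5*(-6) + 6) + 1404802)) + Q = (120193 - sqrt((167 + (4 + 32)) + 1404802)) + 2159692 = (120193 - sqrt((167 + 36) + 1404802)) + 2159692 = (120193 - sqrt(203 + 1404802)) + 2159692 = (120193 - sqrt(1405005)) + 2159692 = 2279885 - sqrt(1405005)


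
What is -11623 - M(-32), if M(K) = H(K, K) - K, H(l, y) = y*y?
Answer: -12679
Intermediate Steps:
H(l, y) = y²
M(K) = K² - K
-11623 - M(-32) = -11623 - (-32)*(-1 - 32) = -11623 - (-32)*(-33) = -11623 - 1*1056 = -11623 - 1056 = -12679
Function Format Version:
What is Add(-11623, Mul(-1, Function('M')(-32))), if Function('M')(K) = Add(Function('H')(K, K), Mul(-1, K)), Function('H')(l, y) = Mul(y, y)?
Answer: -12679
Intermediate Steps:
Function('H')(l, y) = Pow(y, 2)
Function('M')(K) = Add(Pow(K, 2), Mul(-1, K))
Add(-11623, Mul(-1, Function('M')(-32))) = Add(-11623, Mul(-1, Mul(-32, Add(-1, -32)))) = Add(-11623, Mul(-1, Mul(-32, -33))) = Add(-11623, Mul(-1, 1056)) = Add(-11623, -1056) = -12679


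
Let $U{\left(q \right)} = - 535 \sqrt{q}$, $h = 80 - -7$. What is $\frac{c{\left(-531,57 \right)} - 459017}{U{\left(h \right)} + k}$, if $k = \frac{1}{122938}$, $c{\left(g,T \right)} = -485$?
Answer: $\frac{56490256876}{376356225074754299} + \frac{3715467571904603080 \sqrt{87}}{376356225074754299} \approx 92.082$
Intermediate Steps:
$k = \frac{1}{122938} \approx 8.1342 \cdot 10^{-6}$
$h = 87$ ($h = 80 + 7 = 87$)
$\frac{c{\left(-531,57 \right)} - 459017}{U{\left(h \right)} + k} = \frac{-485 - 459017}{- 535 \sqrt{87} + \frac{1}{122938}} = - \frac{459502}{\frac{1}{122938} - 535 \sqrt{87}}$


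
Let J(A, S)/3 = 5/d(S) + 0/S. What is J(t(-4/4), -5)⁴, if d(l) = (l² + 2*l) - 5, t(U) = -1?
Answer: 81/16 ≈ 5.0625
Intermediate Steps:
d(l) = -5 + l² + 2*l
J(A, S) = 15/(-5 + S² + 2*S) (J(A, S) = 3*(5/(-5 + S² + 2*S) + 0/S) = 3*(5/(-5 + S² + 2*S) + 0) = 3*(5/(-5 + S² + 2*S)) = 15/(-5 + S² + 2*S))
J(t(-4/4), -5)⁴ = (15/(-5 + (-5)² + 2*(-5)))⁴ = (15/(-5 + 25 - 10))⁴ = (15/10)⁴ = (15*(⅒))⁴ = (3/2)⁴ = 81/16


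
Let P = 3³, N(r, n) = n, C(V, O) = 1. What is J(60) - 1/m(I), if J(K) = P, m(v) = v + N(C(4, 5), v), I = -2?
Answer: 109/4 ≈ 27.250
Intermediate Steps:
P = 27
m(v) = 2*v (m(v) = v + v = 2*v)
J(K) = 27
J(60) - 1/m(I) = 27 - 1/(2*(-2)) = 27 - 1/(-4) = 27 - 1*(-¼) = 27 + ¼ = 109/4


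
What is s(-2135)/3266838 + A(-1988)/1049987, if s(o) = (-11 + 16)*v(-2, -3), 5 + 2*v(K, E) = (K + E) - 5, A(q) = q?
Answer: -4355898971/2286758287404 ≈ -0.0019048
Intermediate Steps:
v(K, E) = -5 + E/2 + K/2 (v(K, E) = -5/2 + ((K + E) - 5)/2 = -5/2 + ((E + K) - 5)/2 = -5/2 + (-5 + E + K)/2 = -5/2 + (-5/2 + E/2 + K/2) = -5 + E/2 + K/2)
s(o) = -75/2 (s(o) = (-11 + 16)*(-5 + (½)*(-3) + (½)*(-2)) = 5*(-5 - 3/2 - 1) = 5*(-15/2) = -75/2)
s(-2135)/3266838 + A(-1988)/1049987 = -75/2/3266838 - 1988/1049987 = -75/2*1/3266838 - 1988*1/1049987 = -25/2177892 - 1988/1049987 = -4355898971/2286758287404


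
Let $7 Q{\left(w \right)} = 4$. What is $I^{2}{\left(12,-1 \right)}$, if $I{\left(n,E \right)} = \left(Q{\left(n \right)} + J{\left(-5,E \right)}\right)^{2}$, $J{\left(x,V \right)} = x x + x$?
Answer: $\frac{429981696}{2401} \approx 1.7908 \cdot 10^{5}$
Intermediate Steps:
$J{\left(x,V \right)} = x + x^{2}$ ($J{\left(x,V \right)} = x^{2} + x = x + x^{2}$)
$Q{\left(w \right)} = \frac{4}{7}$ ($Q{\left(w \right)} = \frac{1}{7} \cdot 4 = \frac{4}{7}$)
$I{\left(n,E \right)} = \frac{20736}{49}$ ($I{\left(n,E \right)} = \left(\frac{4}{7} - 5 \left(1 - 5\right)\right)^{2} = \left(\frac{4}{7} - -20\right)^{2} = \left(\frac{4}{7} + 20\right)^{2} = \left(\frac{144}{7}\right)^{2} = \frac{20736}{49}$)
$I^{2}{\left(12,-1 \right)} = \left(\frac{20736}{49}\right)^{2} = \frac{429981696}{2401}$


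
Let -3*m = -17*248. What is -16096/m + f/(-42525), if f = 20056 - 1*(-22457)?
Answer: -93028417/7470225 ≈ -12.453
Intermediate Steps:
f = 42513 (f = 20056 + 22457 = 42513)
m = 4216/3 (m = -(-17)*248/3 = -1/3*(-4216) = 4216/3 ≈ 1405.3)
-16096/m + f/(-42525) = -16096/4216/3 + 42513/(-42525) = -16096*3/4216 + 42513*(-1/42525) = -6036/527 - 14171/14175 = -93028417/7470225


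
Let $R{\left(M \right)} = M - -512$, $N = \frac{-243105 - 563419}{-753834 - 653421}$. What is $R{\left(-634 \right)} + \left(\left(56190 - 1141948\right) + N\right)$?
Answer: $- \frac{1528109252876}{1407255} \approx -1.0859 \cdot 10^{6}$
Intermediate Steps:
$N = \frac{806524}{1407255}$ ($N = - \frac{806524}{-1407255} = \left(-806524\right) \left(- \frac{1}{1407255}\right) = \frac{806524}{1407255} \approx 0.57312$)
$R{\left(M \right)} = 512 + M$ ($R{\left(M \right)} = M + 512 = 512 + M$)
$R{\left(-634 \right)} + \left(\left(56190 - 1141948\right) + N\right) = \left(512 - 634\right) + \left(\left(56190 - 1141948\right) + \frac{806524}{1407255}\right) = -122 + \left(-1085758 + \frac{806524}{1407255}\right) = -122 - \frac{1527937567766}{1407255} = - \frac{1528109252876}{1407255}$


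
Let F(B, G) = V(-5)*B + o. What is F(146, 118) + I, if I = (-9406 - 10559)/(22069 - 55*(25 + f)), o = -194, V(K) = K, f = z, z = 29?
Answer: -17667441/19099 ≈ -925.04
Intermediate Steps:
f = 29
F(B, G) = -194 - 5*B (F(B, G) = -5*B - 194 = -194 - 5*B)
I = -19965/19099 (I = (-9406 - 10559)/(22069 - 55*(25 + 29)) = -19965/(22069 - 55*54) = -19965/(22069 - 2970) = -19965/19099 ≈ -1.0453)
F(146, 118) + I = (-194 - 5*146) - 19965/19099 = (-194 - 730) - 19965/19099 = -924 - 19965/19099 = -17667441/19099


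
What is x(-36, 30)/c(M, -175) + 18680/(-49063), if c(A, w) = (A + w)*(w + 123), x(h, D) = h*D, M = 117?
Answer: -13665865/18496751 ≈ -0.73882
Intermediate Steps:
x(h, D) = D*h
c(A, w) = (123 + w)*(A + w) (c(A, w) = (A + w)*(123 + w) = (123 + w)*(A + w))
x(-36, 30)/c(M, -175) + 18680/(-49063) = (30*(-36))/((-175)**2 + 123*117 + 123*(-175) + 117*(-175)) + 18680/(-49063) = -1080/(30625 + 14391 - 21525 - 20475) + 18680*(-1/49063) = -1080/3016 - 18680/49063 = -1080*1/3016 - 18680/49063 = -135/377 - 18680/49063 = -13665865/18496751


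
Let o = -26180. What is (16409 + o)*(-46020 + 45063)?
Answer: 9350847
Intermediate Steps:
(16409 + o)*(-46020 + 45063) = (16409 - 26180)*(-46020 + 45063) = -9771*(-957) = 9350847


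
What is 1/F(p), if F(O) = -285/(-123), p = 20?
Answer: 41/95 ≈ 0.43158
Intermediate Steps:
F(O) = 95/41 (F(O) = -285*(-1/123) = 95/41)
1/F(p) = 1/(95/41) = 41/95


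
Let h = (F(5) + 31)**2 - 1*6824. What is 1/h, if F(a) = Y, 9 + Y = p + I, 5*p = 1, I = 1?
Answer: -25/157144 ≈ -0.00015909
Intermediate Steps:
p = 1/5 (p = (1/5)*1 = 1/5 ≈ 0.20000)
Y = -39/5 (Y = -9 + (1/5 + 1) = -9 + 6/5 = -39/5 ≈ -7.8000)
F(a) = -39/5
h = -157144/25 (h = (-39/5 + 31)**2 - 1*6824 = (116/5)**2 - 6824 = 13456/25 - 6824 = -157144/25 ≈ -6285.8)
1/h = 1/(-157144/25) = -25/157144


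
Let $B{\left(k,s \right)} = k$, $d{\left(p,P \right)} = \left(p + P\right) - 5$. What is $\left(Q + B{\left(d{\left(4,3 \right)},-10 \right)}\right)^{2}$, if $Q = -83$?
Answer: $6561$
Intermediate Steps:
$d{\left(p,P \right)} = -5 + P + p$ ($d{\left(p,P \right)} = \left(P + p\right) - 5 = -5 + P + p$)
$\left(Q + B{\left(d{\left(4,3 \right)},-10 \right)}\right)^{2} = \left(-83 + \left(-5 + 3 + 4\right)\right)^{2} = \left(-83 + 2\right)^{2} = \left(-81\right)^{2} = 6561$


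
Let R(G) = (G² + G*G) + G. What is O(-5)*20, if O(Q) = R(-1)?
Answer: 20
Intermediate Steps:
R(G) = G + 2*G² (R(G) = (G² + G²) + G = 2*G² + G = G + 2*G²)
O(Q) = 1 (O(Q) = -(1 + 2*(-1)) = -(1 - 2) = -1*(-1) = 1)
O(-5)*20 = 1*20 = 20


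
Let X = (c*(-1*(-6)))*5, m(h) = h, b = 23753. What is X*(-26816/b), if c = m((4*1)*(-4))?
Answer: 12871680/23753 ≈ 541.90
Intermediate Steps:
c = -16 (c = (4*1)*(-4) = 4*(-4) = -16)
X = -480 (X = -(-16)*(-6)*5 = -16*6*5 = -96*5 = -480)
X*(-26816/b) = -(-12871680)/23753 = -480*(-26816/23753) = 12871680/23753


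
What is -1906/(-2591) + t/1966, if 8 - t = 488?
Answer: 1251758/2546953 ≈ 0.49147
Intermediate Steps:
t = -480 (t = 8 - 1*488 = 8 - 488 = -480)
-1906/(-2591) + t/1966 = -1906/(-2591) - 480/1966 = -1906*(-1/2591) - 480*1/1966 = 1906/2591 - 240/983 = 1251758/2546953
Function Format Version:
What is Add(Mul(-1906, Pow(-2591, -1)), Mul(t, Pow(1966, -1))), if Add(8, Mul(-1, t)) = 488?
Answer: Rational(1251758, 2546953) ≈ 0.49147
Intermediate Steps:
t = -480 (t = Add(8, Mul(-1, 488)) = Add(8, -488) = -480)
Add(Mul(-1906, Pow(-2591, -1)), Mul(t, Pow(1966, -1))) = Add(Mul(-1906, Pow(-2591, -1)), Mul(-480, Pow(1966, -1))) = Add(Mul(-1906, Rational(-1, 2591)), Mul(-480, Rational(1, 1966))) = Add(Rational(1906, 2591), Rational(-240, 983)) = Rational(1251758, 2546953)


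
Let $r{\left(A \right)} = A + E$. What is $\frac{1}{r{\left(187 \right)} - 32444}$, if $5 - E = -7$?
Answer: $- \frac{1}{32245} \approx -3.1013 \cdot 10^{-5}$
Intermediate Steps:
$E = 12$ ($E = 5 - -7 = 5 + 7 = 12$)
$r{\left(A \right)} = 12 + A$ ($r{\left(A \right)} = A + 12 = 12 + A$)
$\frac{1}{r{\left(187 \right)} - 32444} = \frac{1}{\left(12 + 187\right) - 32444} = \frac{1}{199 - 32444} = \frac{1}{-32245} = - \frac{1}{32245}$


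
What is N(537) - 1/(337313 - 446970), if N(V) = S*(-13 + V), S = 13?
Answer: 746983485/109657 ≈ 6812.0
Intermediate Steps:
N(V) = -169 + 13*V (N(V) = 13*(-13 + V) = -169 + 13*V)
N(537) - 1/(337313 - 446970) = (-169 + 13*537) - 1/(337313 - 446970) = (-169 + 6981) - 1/(-109657) = 6812 - 1*(-1/109657) = 6812 + 1/109657 = 746983485/109657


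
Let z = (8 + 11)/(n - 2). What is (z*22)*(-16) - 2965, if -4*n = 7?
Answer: -17723/15 ≈ -1181.5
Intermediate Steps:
n = -7/4 (n = -¼*7 = -7/4 ≈ -1.7500)
z = -76/15 (z = (8 + 11)/(-7/4 - 2) = 19/(-15/4) = 19*(-4/15) = -76/15 ≈ -5.0667)
(z*22)*(-16) - 2965 = -76/15*22*(-16) - 2965 = -1672/15*(-16) - 2965 = 26752/15 - 2965 = -17723/15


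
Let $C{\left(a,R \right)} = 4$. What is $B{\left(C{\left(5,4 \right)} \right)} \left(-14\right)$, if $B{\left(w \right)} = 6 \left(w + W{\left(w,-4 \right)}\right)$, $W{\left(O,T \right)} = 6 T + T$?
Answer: $2016$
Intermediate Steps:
$W{\left(O,T \right)} = 7 T$
$B{\left(w \right)} = -168 + 6 w$ ($B{\left(w \right)} = 6 \left(w + 7 \left(-4\right)\right) = 6 \left(w - 28\right) = 6 \left(-28 + w\right) = -168 + 6 w$)
$B{\left(C{\left(5,4 \right)} \right)} \left(-14\right) = \left(-168 + 6 \cdot 4\right) \left(-14\right) = \left(-168 + 24\right) \left(-14\right) = \left(-144\right) \left(-14\right) = 2016$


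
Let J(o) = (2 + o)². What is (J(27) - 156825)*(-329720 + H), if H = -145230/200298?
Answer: 1716926333468560/33383 ≈ 5.1431e+10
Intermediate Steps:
H = -24205/33383 (H = -145230*1/200298 = -24205/33383 ≈ -0.72507)
(J(27) - 156825)*(-329720 + H) = ((2 + 27)² - 156825)*(-329720 - 24205/33383) = (29² - 156825)*(-11007066965/33383) = (841 - 156825)*(-11007066965/33383) = -155984*(-11007066965/33383) = 1716926333468560/33383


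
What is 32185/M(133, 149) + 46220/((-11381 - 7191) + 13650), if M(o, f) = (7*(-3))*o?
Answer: -143753515/6873573 ≈ -20.914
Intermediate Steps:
M(o, f) = -21*o
32185/M(133, 149) + 46220/((-11381 - 7191) + 13650) = 32185/((-21*133)) + 46220/((-11381 - 7191) + 13650) = 32185/(-2793) + 46220/(-18572 + 13650) = 32185*(-1/2793) + 46220/(-4922) = -32185/2793 + 46220*(-1/4922) = -32185/2793 - 23110/2461 = -143753515/6873573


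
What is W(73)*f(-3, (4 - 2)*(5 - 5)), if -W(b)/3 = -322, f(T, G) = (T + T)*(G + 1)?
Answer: -5796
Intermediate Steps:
f(T, G) = 2*T*(1 + G) (f(T, G) = (2*T)*(1 + G) = 2*T*(1 + G))
W(b) = 966 (W(b) = -3*(-322) = 966)
W(73)*f(-3, (4 - 2)*(5 - 5)) = 966*(2*(-3)*(1 + (4 - 2)*(5 - 5))) = 966*(2*(-3)*(1 + 2*0)) = 966*(2*(-3)*(1 + 0)) = 966*(2*(-3)*1) = 966*(-6) = -5796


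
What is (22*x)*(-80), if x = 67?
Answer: -117920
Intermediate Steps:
(22*x)*(-80) = (22*67)*(-80) = 1474*(-80) = -117920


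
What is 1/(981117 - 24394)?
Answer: 1/956723 ≈ 1.0452e-6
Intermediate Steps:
1/(981117 - 24394) = 1/956723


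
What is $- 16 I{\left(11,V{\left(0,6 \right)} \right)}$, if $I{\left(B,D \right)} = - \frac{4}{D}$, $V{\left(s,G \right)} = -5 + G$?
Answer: $64$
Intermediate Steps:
$- 16 I{\left(11,V{\left(0,6 \right)} \right)} = - 16 \left(- \frac{4}{-5 + 6}\right) = - 16 \left(- \frac{4}{1}\right) = - 16 \left(\left(-4\right) 1\right) = \left(-16\right) \left(-4\right) = 64$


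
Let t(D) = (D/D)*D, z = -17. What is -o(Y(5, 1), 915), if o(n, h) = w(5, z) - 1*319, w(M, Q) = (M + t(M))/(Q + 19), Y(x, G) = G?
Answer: 314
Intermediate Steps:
t(D) = D (t(D) = 1*D = D)
w(M, Q) = 2*M/(19 + Q) (w(M, Q) = (M + M)/(Q + 19) = (2*M)/(19 + Q) = 2*M/(19 + Q))
o(n, h) = -314 (o(n, h) = 2*5/(19 - 17) - 1*319 = 2*5/2 - 319 = 2*5*(½) - 319 = 5 - 319 = -314)
-o(Y(5, 1), 915) = -1*(-314) = 314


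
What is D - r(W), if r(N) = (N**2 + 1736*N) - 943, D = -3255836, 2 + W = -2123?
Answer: -4081518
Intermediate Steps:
W = -2125 (W = -2 - 2123 = -2125)
r(N) = -943 + N**2 + 1736*N
D - r(W) = -3255836 - (-943 + (-2125)**2 + 1736*(-2125)) = -3255836 - (-943 + 4515625 - 3689000) = -3255836 - 1*825682 = -3255836 - 825682 = -4081518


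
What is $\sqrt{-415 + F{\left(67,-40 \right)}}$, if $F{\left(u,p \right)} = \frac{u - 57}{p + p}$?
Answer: $\frac{9 i \sqrt{82}}{4} \approx 20.375 i$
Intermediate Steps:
$F{\left(u,p \right)} = \frac{-57 + u}{2 p}$
$\sqrt{-415 + F{\left(67,-40 \right)}} = \sqrt{-415 + \frac{-57 + 67}{2 \left(-40\right)}} = \sqrt{-415 + \frac{1}{2} \left(- \frac{1}{40}\right) 10} = \sqrt{-415 - \frac{1}{8}} = \sqrt{- \frac{3321}{8}} = \frac{9 i \sqrt{82}}{4}$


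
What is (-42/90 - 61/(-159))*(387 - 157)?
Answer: -1012/53 ≈ -19.094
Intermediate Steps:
(-42/90 - 61/(-159))*(387 - 157) = (-42*1/90 - 61*(-1/159))*230 = (-7/15 + 61/159)*230 = -22/265*230 = -1012/53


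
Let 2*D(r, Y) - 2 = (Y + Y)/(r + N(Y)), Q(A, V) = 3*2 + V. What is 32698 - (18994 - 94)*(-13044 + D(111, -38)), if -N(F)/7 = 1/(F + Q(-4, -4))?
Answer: 986947083394/4003 ≈ 2.4655e+8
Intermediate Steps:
Q(A, V) = 6 + V
N(F) = -7/(2 + F) (N(F) = -7/(F + (6 - 4)) = -7/(F + 2) = -7/(2 + F))
D(r, Y) = 1 + Y/(r - 7/(2 + Y)) (D(r, Y) = 1 + ((Y + Y)/(r - 7/(2 + Y)))/2 = 1 + ((2*Y)/(r - 7/(2 + Y)))/2 = 1 + (2*Y/(r - 7/(2 + Y)))/2 = 1 + Y/(r - 7/(2 + Y)))
32698 - (18994 - 94)*(-13044 + D(111, -38)) = 32698 - (18994 - 94)*(-13044 + (-7 + (2 - 38)*(-38 + 111))/(-7 + 111*(2 - 38))) = 32698 - 18900*(-13044 + (-7 - 36*73)/(-7 + 111*(-36))) = 32698 - 18900*(-13044 + (-7 - 2628)/(-7 - 3996)) = 32698 - 18900*(-13044 - 2635/(-4003)) = 32698 - 18900*(-13044 - 1/4003*(-2635)) = 32698 - 18900*(-13044 + 2635/4003) = 32698 - 18900*(-52212497)/4003 = 32698 - 1*(-986816193300/4003) = 32698 + 986816193300/4003 = 986947083394/4003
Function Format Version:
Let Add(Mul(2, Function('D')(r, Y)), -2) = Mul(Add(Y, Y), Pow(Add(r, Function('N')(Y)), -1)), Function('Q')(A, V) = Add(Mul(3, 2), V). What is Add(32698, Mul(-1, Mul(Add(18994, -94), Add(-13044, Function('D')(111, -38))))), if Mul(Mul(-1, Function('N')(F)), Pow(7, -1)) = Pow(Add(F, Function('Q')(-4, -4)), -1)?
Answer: Rational(986947083394, 4003) ≈ 2.4655e+8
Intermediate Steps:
Function('Q')(A, V) = Add(6, V)
Function('N')(F) = Mul(-7, Pow(Add(2, F), -1)) (Function('N')(F) = Mul(-7, Pow(Add(F, Add(6, -4)), -1)) = Mul(-7, Pow(Add(F, 2), -1)) = Mul(-7, Pow(Add(2, F), -1)))
Function('D')(r, Y) = Add(1, Mul(Y, Pow(Add(r, Mul(-7, Pow(Add(2, Y), -1))), -1))) (Function('D')(r, Y) = Add(1, Mul(Rational(1, 2), Mul(Add(Y, Y), Pow(Add(r, Mul(-7, Pow(Add(2, Y), -1))), -1)))) = Add(1, Mul(Rational(1, 2), Mul(Mul(2, Y), Pow(Add(r, Mul(-7, Pow(Add(2, Y), -1))), -1)))) = Add(1, Mul(Rational(1, 2), Mul(2, Y, Pow(Add(r, Mul(-7, Pow(Add(2, Y), -1))), -1)))) = Add(1, Mul(Y, Pow(Add(r, Mul(-7, Pow(Add(2, Y), -1))), -1))))
Add(32698, Mul(-1, Mul(Add(18994, -94), Add(-13044, Function('D')(111, -38))))) = Add(32698, Mul(-1, Mul(Add(18994, -94), Add(-13044, Mul(Pow(Add(-7, Mul(111, Add(2, -38))), -1), Add(-7, Mul(Add(2, -38), Add(-38, 111)))))))) = Add(32698, Mul(-1, Mul(18900, Add(-13044, Mul(Pow(Add(-7, Mul(111, -36)), -1), Add(-7, Mul(-36, 73))))))) = Add(32698, Mul(-1, Mul(18900, Add(-13044, Mul(Pow(Add(-7, -3996), -1), Add(-7, -2628)))))) = Add(32698, Mul(-1, Mul(18900, Add(-13044, Mul(Pow(-4003, -1), -2635))))) = Add(32698, Mul(-1, Mul(18900, Add(-13044, Mul(Rational(-1, 4003), -2635))))) = Add(32698, Mul(-1, Mul(18900, Add(-13044, Rational(2635, 4003))))) = Add(32698, Mul(-1, Mul(18900, Rational(-52212497, 4003)))) = Add(32698, Mul(-1, Rational(-986816193300, 4003))) = Add(32698, Rational(986816193300, 4003)) = Rational(986947083394, 4003)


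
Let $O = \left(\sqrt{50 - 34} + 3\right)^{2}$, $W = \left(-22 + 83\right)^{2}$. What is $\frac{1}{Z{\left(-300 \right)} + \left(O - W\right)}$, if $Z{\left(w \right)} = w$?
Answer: $- \frac{1}{3972} \approx -0.00025176$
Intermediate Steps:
$W = 3721$ ($W = 61^{2} = 3721$)
$O = 49$ ($O = \left(\sqrt{16} + 3\right)^{2} = \left(4 + 3\right)^{2} = 7^{2} = 49$)
$\frac{1}{Z{\left(-300 \right)} + \left(O - W\right)} = \frac{1}{-300 + \left(49 - 3721\right)} = \frac{1}{-300 - 3672} = \frac{1}{-3972} = - \frac{1}{3972}$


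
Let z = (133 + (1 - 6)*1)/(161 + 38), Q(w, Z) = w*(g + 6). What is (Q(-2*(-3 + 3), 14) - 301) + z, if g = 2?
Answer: -59771/199 ≈ -300.36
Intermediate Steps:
Q(w, Z) = 8*w (Q(w, Z) = w*(2 + 6) = w*8 = 8*w)
z = 128/199 (z = (133 - 5*1)/199 = (133 - 5)*(1/199) = 128*(1/199) = 128/199 ≈ 0.64322)
(Q(-2*(-3 + 3), 14) - 301) + z = (8*(-2*(-3 + 3)) - 301) + 128/199 = (8*(-2*0) - 301) + 128/199 = (8*0 - 301) + 128/199 = (0 - 301) + 128/199 = -301 + 128/199 = -59771/199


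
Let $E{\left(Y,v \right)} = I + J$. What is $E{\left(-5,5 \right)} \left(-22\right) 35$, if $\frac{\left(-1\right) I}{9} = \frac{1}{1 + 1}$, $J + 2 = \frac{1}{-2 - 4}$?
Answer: $\frac{15400}{3} \approx 5133.3$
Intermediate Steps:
$J = - \frac{13}{6}$ ($J = -2 + \frac{1}{-2 - 4} = -2 + \frac{1}{-6} = -2 - \frac{1}{6} = - \frac{13}{6} \approx -2.1667$)
$I = - \frac{9}{2}$ ($I = - \frac{9}{1 + 1} = - \frac{9}{2} \approx -4.5$)
$E{\left(Y,v \right)} = - \frac{20}{3}$ ($E{\left(Y,v \right)} = - \frac{9}{2} - \frac{13}{6} = - \frac{20}{3}$)
$E{\left(-5,5 \right)} \left(-22\right) 35 = \left(- \frac{20}{3}\right) \left(-22\right) 35 = \frac{440}{3} \cdot 35 = \frac{15400}{3}$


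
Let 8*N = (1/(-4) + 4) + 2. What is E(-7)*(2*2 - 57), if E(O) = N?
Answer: -1219/32 ≈ -38.094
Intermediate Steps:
N = 23/32 (N = ((1/(-4) + 4) + 2)/8 = ((-1/4 + 4) + 2)/8 = (15/4 + 2)/8 = (1/8)*(23/4) = 23/32 ≈ 0.71875)
E(O) = 23/32
E(-7)*(2*2 - 57) = 23*(2*2 - 57)/32 = 23*(4 - 57)/32 = (23/32)*(-53) = -1219/32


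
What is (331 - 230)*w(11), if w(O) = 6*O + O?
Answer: 7777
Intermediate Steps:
w(O) = 7*O
(331 - 230)*w(11) = (331 - 230)*(7*11) = 101*77 = 7777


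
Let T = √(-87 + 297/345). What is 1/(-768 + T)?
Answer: -14720/11306611 - I*√1139190/67839666 ≈ -0.0013019 - 1.5733e-5*I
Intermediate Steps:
T = I*√1139190/115 (T = √(-87 + 297*(1/345)) = √(-87 + 99/115) = √(-9906/115) = I*√1139190/115 ≈ 9.2811*I)
1/(-768 + T) = 1/(-768 + I*√1139190/115)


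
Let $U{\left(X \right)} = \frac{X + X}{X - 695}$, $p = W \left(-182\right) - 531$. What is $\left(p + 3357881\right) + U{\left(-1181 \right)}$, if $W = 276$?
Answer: $\frac{3102077865}{938} \approx 3.3071 \cdot 10^{6}$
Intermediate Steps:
$p = -50763$ ($p = 276 \left(-182\right) - 531 = -50232 - 531 = -50763$)
$U{\left(X \right)} = \frac{2 X}{-695 + X}$
$\left(p + 3357881\right) + U{\left(-1181 \right)} = \left(-50763 + 3357881\right) + 2 \left(-1181\right) \frac{1}{-695 - 1181} = 3307118 + 2 \left(-1181\right) \frac{1}{-1876} = 3307118 + 2 \left(-1181\right) \left(- \frac{1}{1876}\right) = 3307118 + \frac{1181}{938} = \frac{3102077865}{938}$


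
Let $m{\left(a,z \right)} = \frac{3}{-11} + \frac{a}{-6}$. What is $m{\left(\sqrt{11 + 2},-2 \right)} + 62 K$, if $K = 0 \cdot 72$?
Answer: $- \frac{3}{11} - \frac{\sqrt{13}}{6} \approx -0.87365$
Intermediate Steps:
$K = 0$
$m{\left(a,z \right)} = - \frac{3}{11} - \frac{a}{6}$ ($m{\left(a,z \right)} = 3 \left(- \frac{1}{11}\right) + a \left(- \frac{1}{6}\right) = - \frac{3}{11} - \frac{a}{6}$)
$m{\left(\sqrt{11 + 2},-2 \right)} + 62 K = \left(- \frac{3}{11} - \frac{\sqrt{11 + 2}}{6}\right) + 62 \cdot 0 = \left(- \frac{3}{11} - \frac{\sqrt{13}}{6}\right) + 0 = - \frac{3}{11} - \frac{\sqrt{13}}{6}$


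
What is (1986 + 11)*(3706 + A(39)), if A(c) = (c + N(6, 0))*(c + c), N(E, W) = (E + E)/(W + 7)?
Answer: 96199484/7 ≈ 1.3743e+7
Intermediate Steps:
N(E, W) = 2*E/(7 + W) (N(E, W) = (2*E)/(7 + W) = 2*E/(7 + W))
A(c) = 2*c*(12/7 + c) (A(c) = (c + 2*6/(7 + 0))*(c + c) = (c + 2*6/7)*(2*c) = (c + 2*6*(1/7))*(2*c) = (c + 12/7)*(2*c) = (12/7 + c)*(2*c) = 2*c*(12/7 + c))
(1986 + 11)*(3706 + A(39)) = (1986 + 11)*(3706 + (2/7)*39*(12 + 7*39)) = 1997*(3706 + (2/7)*39*(12 + 273)) = 1997*(3706 + (2/7)*39*285) = 1997*(3706 + 22230/7) = 1997*(48172/7) = 96199484/7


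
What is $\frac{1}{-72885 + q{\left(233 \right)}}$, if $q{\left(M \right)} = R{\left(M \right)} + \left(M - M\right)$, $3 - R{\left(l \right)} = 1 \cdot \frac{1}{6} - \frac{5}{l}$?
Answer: $- \frac{1398}{101889239} \approx -1.3721 \cdot 10^{-5}$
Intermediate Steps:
$R{\left(l \right)} = \frac{17}{6} + \frac{5}{l}$ ($R{\left(l \right)} = 3 - \left(1 \cdot \frac{1}{6} - \frac{5}{l}\right) = 3 - \left(\frac{1}{6} - \frac{5}{l}\right) = \frac{17}{6} + \frac{5}{l}$)
$q{\left(M \right)} = \frac{17}{6} + \frac{5}{M}$ ($q{\left(M \right)} = \left(\frac{17}{6} + \frac{5}{M}\right) + \left(M - M\right) = \left(\frac{17}{6} + \frac{5}{M}\right) + 0 = \frac{17}{6} + \frac{5}{M}$)
$\frac{1}{-72885 + q{\left(233 \right)}} = \frac{1}{-72885 + \left(\frac{17}{6} + \frac{5}{233}\right)} = \frac{1}{-72885 + \frac{3991}{1398}} = \frac{1}{- \frac{101889239}{1398}} = - \frac{1398}{101889239}$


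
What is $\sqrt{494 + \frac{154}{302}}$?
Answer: $\frac{\sqrt{11275321}}{151} \approx 22.238$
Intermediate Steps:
$\sqrt{494 + \frac{154}{302}} = \sqrt{494 + 154 \cdot \frac{1}{302}} = \sqrt{494 + \frac{77}{151}} = \sqrt{\frac{74671}{151}} = \frac{\sqrt{11275321}}{151}$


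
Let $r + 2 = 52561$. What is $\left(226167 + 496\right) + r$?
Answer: $279222$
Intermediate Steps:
$r = 52559$ ($r = -2 + 52561 = 52559$)
$\left(226167 + 496\right) + r = \left(226167 + 496\right) + 52559 = 226663 + 52559 = 279222$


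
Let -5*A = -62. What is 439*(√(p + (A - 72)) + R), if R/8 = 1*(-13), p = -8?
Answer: -45656 + 5707*I*√10/5 ≈ -45656.0 + 3609.4*I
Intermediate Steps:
A = 62/5 (A = -⅕*(-62) = 62/5 ≈ 12.400)
R = -104 (R = 8*(1*(-13)) = 8*(-13) = -104)
439*(√(p + (A - 72)) + R) = 439*(√(-8 + (62/5 - 72)) - 104) = 439*(√(-8 - 298/5) - 104) = 439*(√(-338/5) - 104) = 439*(13*I*√10/5 - 104) = 439*(-104 + 13*I*√10/5) = -45656 + 5707*I*√10/5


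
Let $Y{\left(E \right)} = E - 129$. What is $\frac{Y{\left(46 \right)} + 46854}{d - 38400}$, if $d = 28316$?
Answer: $- \frac{46771}{10084} \approx -4.6381$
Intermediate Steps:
$Y{\left(E \right)} = -129 + E$
$\frac{Y{\left(46 \right)} + 46854}{d - 38400} = \frac{\left(-129 + 46\right) + 46854}{28316 - 38400} = \frac{-83 + 46854}{-10084} = 46771 \left(- \frac{1}{10084}\right) = - \frac{46771}{10084}$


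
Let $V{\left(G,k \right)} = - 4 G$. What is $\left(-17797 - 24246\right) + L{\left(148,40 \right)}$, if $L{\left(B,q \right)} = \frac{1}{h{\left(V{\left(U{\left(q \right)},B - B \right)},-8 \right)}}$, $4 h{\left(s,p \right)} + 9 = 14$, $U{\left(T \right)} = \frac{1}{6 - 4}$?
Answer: $- \frac{210211}{5} \approx -42042.0$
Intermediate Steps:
$U{\left(T \right)} = \frac{1}{2}$
$h{\left(s,p \right)} = \frac{5}{4}$ ($h{\left(s,p \right)} = - \frac{9}{4} + \frac{1}{4} \cdot 14 = - \frac{9}{4} + \frac{7}{2} = \frac{5}{4}$)
$L{\left(B,q \right)} = \frac{4}{5}$ ($L{\left(B,q \right)} = \frac{1}{\frac{5}{4}} = \frac{4}{5}$)
$\left(-17797 - 24246\right) + L{\left(148,40 \right)} = \left(-17797 - 24246\right) + \frac{4}{5} = -42043 + \frac{4}{5} = - \frac{210211}{5}$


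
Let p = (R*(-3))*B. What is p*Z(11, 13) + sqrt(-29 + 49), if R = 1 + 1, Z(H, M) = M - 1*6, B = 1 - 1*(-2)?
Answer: -126 + 2*sqrt(5) ≈ -121.53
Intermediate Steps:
B = 3 (B = 1 + 2 = 3)
Z(H, M) = -6 + M (Z(H, M) = M - 6 = -6 + M)
R = 2
p = -18 (p = (2*(-3))*3 = -6*3 = -18)
p*Z(11, 13) + sqrt(-29 + 49) = -18*(-6 + 13) + sqrt(-29 + 49) = -18*7 + sqrt(20) = -126 + 2*sqrt(5)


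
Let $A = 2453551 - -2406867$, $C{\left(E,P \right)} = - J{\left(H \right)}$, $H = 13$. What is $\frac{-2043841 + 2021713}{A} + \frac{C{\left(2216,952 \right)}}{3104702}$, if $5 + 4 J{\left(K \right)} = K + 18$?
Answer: $- \frac{68732438573}{15090149485436} \approx -0.0045548$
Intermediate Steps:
$J{\left(K \right)} = \frac{13}{4} + \frac{K}{4}$ ($J{\left(K \right)} = - \frac{5}{4} + \frac{K + 18}{4} = - \frac{5}{4} + \frac{18 + K}{4} = - \frac{5}{4} + \left(\frac{9}{2} + \frac{K}{4}\right) = \frac{13}{4} + \frac{K}{4}$)
$C{\left(E,P \right)} = - \frac{13}{2}$ ($C{\left(E,P \right)} = - (\frac{13}{4} + \frac{1}{4} \cdot 13) = - (\frac{13}{4} + \frac{13}{4}) = \left(-1\right) \frac{13}{2} = - \frac{13}{2}$)
$A = 4860418$ ($A = 2453551 + 2406867 = 4860418$)
$\frac{-2043841 + 2021713}{A} + \frac{C{\left(2216,952 \right)}}{3104702} = \frac{-2043841 + 2021713}{4860418} - \frac{13}{2 \cdot 3104702} = \left(-22128\right) \frac{1}{4860418} - \frac{13}{6209404} = - \frac{11064}{2430209} - \frac{13}{6209404} = - \frac{68732438573}{15090149485436}$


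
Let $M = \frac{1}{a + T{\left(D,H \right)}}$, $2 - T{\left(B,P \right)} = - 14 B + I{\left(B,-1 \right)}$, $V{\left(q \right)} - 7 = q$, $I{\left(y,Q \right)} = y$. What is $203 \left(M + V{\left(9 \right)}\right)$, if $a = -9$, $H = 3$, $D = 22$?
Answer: $\frac{906395}{279} \approx 3248.7$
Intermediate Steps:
$V{\left(q \right)} = 7 + q$
$T{\left(B,P \right)} = 2 + 13 B$ ($T{\left(B,P \right)} = 2 - \left(- 14 B + B\right) = 2 - - 13 B = 2 + 13 B$)
$M = \frac{1}{279}$ ($M = \frac{1}{-9 + \left(2 + 13 \cdot 22\right)} = \frac{1}{-9 + \left(2 + 286\right)} = \frac{1}{-9 + 288} = \frac{1}{279} \approx 0.0035842$)
$203 \left(M + V{\left(9 \right)}\right) = 203 \left(\frac{1}{279} + \left(7 + 9\right)\right) = 203 \left(\frac{1}{279} + 16\right) = 203 \cdot \frac{4465}{279} = \frac{906395}{279}$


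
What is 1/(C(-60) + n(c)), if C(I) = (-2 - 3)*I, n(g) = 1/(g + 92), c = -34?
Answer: 58/17401 ≈ 0.0033331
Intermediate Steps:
n(g) = 1/(92 + g)
C(I) = -5*I
1/(C(-60) + n(c)) = 1/(-5*(-60) + 1/(92 - 34)) = 1/(300 + 1/58) = 1/(17401/58) = 58/17401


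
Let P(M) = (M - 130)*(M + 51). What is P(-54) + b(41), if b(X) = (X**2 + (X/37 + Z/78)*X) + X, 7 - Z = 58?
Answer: 2205505/962 ≈ 2292.6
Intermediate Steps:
Z = -51 (Z = 7 - 1*58 = 7 - 58 = -51)
b(X) = X + X**2 + X*(-17/26 + X/37) (b(X) = (X**2 + (X/37 - 51/78)*X) + X = (X**2 + (X*(1/37) - 51*1/78)*X) + X = (X**2 + (X/37 - 17/26)*X) + X = (X**2 + (-17/26 + X/37)*X) + X = (X**2 + X*(-17/26 + X/37)) + X = X + X**2 + X*(-17/26 + X/37))
P(M) = (-130 + M)*(51 + M)
P(-54) + b(41) = (-6630 + (-54)**2 - 79*(-54)) + (1/962)*41*(333 + 988*41) = (-6630 + 2916 + 4266) + (1/962)*41*(333 + 40508) = 552 + (1/962)*41*40841 = 552 + 1674481/962 = 2205505/962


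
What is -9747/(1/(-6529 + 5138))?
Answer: 13558077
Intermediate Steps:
-9747/(1/(-6529 + 5138)) = -9747/(1/(-1391)) = -9747/(-1/1391) = -9747*(-1391) = 13558077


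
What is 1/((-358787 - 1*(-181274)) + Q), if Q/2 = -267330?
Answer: -1/712173 ≈ -1.4042e-6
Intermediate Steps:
Q = -534660 (Q = 2*(-267330) = -534660)
1/((-358787 - 1*(-181274)) + Q) = 1/((-358787 - 1*(-181274)) - 534660) = 1/((-358787 + 181274) - 534660) = 1/(-177513 - 534660) = 1/(-712173) = -1/712173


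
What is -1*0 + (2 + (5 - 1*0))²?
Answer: 49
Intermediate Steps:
-1*0 + (2 + (5 - 1*0))² = 0 + (2 + (5 + 0))² = 0 + (2 + 5)² = 0 + 7² = 0 + 49 = 49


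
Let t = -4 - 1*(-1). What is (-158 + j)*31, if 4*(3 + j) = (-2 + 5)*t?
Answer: -20243/4 ≈ -5060.8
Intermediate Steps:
t = -3 (t = -4 + 1 = -3)
j = -21/4 (j = -3 + ((-2 + 5)*(-3))/4 = -3 + (3*(-3))/4 = -3 + (1/4)*(-9) = -3 - 9/4 = -21/4 ≈ -5.2500)
(-158 + j)*31 = (-158 - 21/4)*31 = -653/4*31 = -20243/4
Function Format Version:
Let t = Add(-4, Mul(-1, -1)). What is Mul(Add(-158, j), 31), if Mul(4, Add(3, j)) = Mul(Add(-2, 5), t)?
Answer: Rational(-20243, 4) ≈ -5060.8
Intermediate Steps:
t = -3 (t = Add(-4, 1) = -3)
j = Rational(-21, 4) (j = Add(-3, Mul(Rational(1, 4), Mul(Add(-2, 5), -3))) = Add(-3, Mul(Rational(1, 4), Mul(3, -3))) = Add(-3, Mul(Rational(1, 4), -9)) = Add(-3, Rational(-9, 4)) = Rational(-21, 4) ≈ -5.2500)
Mul(Add(-158, j), 31) = Mul(Add(-158, Rational(-21, 4)), 31) = Mul(Rational(-653, 4), 31) = Rational(-20243, 4)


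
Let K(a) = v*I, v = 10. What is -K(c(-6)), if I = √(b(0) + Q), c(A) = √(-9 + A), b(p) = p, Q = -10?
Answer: -10*I*√10 ≈ -31.623*I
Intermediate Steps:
I = I*√10 (I = √(0 - 10) = √(-10) = I*√10 ≈ 3.1623*I)
K(a) = 10*I*√10 (K(a) = 10*(I*√10) = 10*I*√10)
-K(c(-6)) = -10*I*√10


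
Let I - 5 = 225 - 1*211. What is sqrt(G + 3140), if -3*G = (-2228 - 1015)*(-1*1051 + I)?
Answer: 2*I*sqrt(278113) ≈ 1054.7*I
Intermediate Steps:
I = 19 (I = 5 + (225 - 1*211) = 5 + (225 - 211) = 5 + 14 = 19)
G = -1115592 (G = -(-2228 - 1015)*(-1*1051 + 19)/3 = -(-1081)*(-1051 + 19) = -(-1081)*(-1032) = -1/3*3346776 = -1115592)
sqrt(G + 3140) = sqrt(-1115592 + 3140) = sqrt(-1112452) = 2*I*sqrt(278113)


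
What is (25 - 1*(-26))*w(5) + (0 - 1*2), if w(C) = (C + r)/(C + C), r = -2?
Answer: 133/10 ≈ 13.300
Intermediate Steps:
w(C) = (-2 + C)/(2*C) (w(C) = (C - 2)/(C + C) = (-2 + C)/((2*C)) = (-2 + C)*(1/(2*C)) = (-2 + C)/(2*C))
(25 - 1*(-26))*w(5) + (0 - 1*2) = (25 - 1*(-26))*((½)*(-2 + 5)/5) + (0 - 1*2) = (25 + 26)*((½)*(⅕)*3) + (0 - 2) = 51*(3/10) - 2 = 153/10 - 2 = 133/10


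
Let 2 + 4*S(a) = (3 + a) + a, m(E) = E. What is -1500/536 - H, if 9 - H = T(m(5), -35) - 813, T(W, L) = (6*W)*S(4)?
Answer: -50739/67 ≈ -757.30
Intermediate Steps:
S(a) = ¼ + a/2 (S(a) = -½ + ((3 + a) + a)/4 = -½ + (3 + 2*a)/4 = -½ + (¾ + a/2) = ¼ + a/2)
T(W, L) = 27*W/2 (T(W, L) = (6*W)*(¼ + (½)*4) = (6*W)*(¼ + 2) = (6*W)*(9/4) = 27*W/2)
H = 1509/2 (H = 9 - ((27/2)*5 - 813) = 9 - (135/2 - 813) = 9 - 1*(-1491/2) = 9 + 1491/2 = 1509/2 ≈ 754.50)
-1500/536 - H = -1500/536 - 1*1509/2 = -1500*1/536 - 1509/2 = -375/134 - 1509/2 = -50739/67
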